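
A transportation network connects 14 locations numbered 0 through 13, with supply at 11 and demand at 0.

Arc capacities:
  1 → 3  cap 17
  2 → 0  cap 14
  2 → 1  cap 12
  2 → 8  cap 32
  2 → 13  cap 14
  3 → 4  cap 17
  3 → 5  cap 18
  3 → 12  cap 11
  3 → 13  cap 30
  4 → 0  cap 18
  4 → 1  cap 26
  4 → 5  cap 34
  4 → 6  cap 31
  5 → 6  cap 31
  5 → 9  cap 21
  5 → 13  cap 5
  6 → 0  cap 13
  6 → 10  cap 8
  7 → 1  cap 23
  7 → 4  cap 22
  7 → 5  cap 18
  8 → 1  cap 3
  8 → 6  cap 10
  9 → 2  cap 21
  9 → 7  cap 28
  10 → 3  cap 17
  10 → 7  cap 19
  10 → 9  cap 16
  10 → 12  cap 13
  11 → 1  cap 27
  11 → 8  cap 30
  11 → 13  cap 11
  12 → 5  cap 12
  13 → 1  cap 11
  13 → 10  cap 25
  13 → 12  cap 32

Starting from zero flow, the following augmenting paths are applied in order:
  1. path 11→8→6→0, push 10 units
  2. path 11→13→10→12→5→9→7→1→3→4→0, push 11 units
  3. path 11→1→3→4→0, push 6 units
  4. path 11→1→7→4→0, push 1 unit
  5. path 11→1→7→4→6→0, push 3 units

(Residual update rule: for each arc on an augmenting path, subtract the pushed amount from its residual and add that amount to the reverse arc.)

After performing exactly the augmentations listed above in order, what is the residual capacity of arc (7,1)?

after path 1 (11→8→6→0, push 10): res(7,1)=23
after path 2 (11→13→10→12→5→9→7→1→3→4→0, push 11): res(7,1)=12
after path 3 (11→1→3→4→0, push 6): res(7,1)=12
after path 4 (11→1→7→4→0, push 1): res(7,1)=13
after path 5 (11→1→7→4→6→0, push 3): res(7,1)=16

Residual capacity of (7,1): 16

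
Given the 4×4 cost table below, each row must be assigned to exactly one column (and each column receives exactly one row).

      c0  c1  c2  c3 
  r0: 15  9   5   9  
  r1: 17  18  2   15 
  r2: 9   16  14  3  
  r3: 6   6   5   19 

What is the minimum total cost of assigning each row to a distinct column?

Minimum assignment cost: 20

optimal assignment: row0→col1 (cost 9), row1→col2 (cost 2), row2→col3 (cost 3), row3→col0 (cost 6)
total = 9 + 2 + 3 + 6 = 20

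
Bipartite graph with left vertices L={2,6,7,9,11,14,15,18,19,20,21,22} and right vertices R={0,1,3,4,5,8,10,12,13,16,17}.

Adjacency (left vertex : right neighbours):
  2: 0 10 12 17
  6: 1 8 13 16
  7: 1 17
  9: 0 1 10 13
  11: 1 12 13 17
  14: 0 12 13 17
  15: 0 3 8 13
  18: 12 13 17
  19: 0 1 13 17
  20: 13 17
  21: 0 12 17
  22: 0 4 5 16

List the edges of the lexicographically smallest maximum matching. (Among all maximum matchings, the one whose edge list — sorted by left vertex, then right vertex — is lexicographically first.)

|M| = 9 (so the lex-smallest maximum matching has 9 edges)
process left vertices in ascending order; for each, take the smallest-labelled available neighbour that still permits 9 edges overall, or leave it unmatched if none does
lex-smallest matching: {2-0, 6-8, 7-1, 9-10, 11-12, 14-13, 15-3, 18-17, 22-4}

Lex-smallest maximum matching: {(2,0), (6,8), (7,1), (9,10), (11,12), (14,13), (15,3), (18,17), (22,4)}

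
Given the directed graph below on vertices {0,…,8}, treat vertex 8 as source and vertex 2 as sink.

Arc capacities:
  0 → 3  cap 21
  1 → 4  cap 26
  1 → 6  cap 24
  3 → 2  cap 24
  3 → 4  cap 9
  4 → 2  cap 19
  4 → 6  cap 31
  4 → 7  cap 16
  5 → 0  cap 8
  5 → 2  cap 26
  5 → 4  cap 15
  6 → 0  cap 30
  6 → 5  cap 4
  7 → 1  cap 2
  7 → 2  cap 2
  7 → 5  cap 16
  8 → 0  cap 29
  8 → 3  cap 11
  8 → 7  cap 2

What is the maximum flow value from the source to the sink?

augment #1: 8→3→2 bottleneck 11, total now 11
augment #2: 8→7→2 bottleneck 2, total now 13
augment #3: 8→0→3→2 bottleneck 13, total now 26
augment #4: 8→0→3→4→2 bottleneck 8, total now 34

Maximum flow value: 34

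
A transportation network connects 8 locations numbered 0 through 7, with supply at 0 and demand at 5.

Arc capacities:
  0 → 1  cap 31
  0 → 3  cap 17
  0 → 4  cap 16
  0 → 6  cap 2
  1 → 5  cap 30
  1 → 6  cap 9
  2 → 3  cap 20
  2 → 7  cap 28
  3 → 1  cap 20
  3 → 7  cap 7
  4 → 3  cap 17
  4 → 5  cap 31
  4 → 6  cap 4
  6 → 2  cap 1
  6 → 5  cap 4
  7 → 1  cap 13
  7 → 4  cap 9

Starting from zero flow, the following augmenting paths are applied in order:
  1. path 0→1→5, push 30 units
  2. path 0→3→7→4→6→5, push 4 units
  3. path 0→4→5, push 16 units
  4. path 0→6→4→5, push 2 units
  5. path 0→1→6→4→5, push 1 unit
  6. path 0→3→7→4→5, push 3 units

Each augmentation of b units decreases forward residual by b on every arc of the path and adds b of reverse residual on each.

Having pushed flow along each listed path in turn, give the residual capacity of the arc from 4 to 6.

after path 1 (0→1→5, push 30): res(4,6)=4
after path 2 (0→3→7→4→6→5, push 4): res(4,6)=0
after path 3 (0→4→5, push 16): res(4,6)=0
after path 4 (0→6→4→5, push 2): res(4,6)=2
after path 5 (0→1→6→4→5, push 1): res(4,6)=3
after path 6 (0→3→7→4→5, push 3): res(4,6)=3

Residual capacity of (4,6): 3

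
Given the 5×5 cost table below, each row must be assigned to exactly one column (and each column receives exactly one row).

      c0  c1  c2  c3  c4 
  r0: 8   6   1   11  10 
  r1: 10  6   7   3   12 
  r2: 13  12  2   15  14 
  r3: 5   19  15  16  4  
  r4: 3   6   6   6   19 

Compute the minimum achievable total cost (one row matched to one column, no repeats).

Minimum assignment cost: 18

optimal assignment: row0→col1 (cost 6), row1→col3 (cost 3), row2→col2 (cost 2), row3→col4 (cost 4), row4→col0 (cost 3)
total = 6 + 3 + 2 + 4 + 3 = 18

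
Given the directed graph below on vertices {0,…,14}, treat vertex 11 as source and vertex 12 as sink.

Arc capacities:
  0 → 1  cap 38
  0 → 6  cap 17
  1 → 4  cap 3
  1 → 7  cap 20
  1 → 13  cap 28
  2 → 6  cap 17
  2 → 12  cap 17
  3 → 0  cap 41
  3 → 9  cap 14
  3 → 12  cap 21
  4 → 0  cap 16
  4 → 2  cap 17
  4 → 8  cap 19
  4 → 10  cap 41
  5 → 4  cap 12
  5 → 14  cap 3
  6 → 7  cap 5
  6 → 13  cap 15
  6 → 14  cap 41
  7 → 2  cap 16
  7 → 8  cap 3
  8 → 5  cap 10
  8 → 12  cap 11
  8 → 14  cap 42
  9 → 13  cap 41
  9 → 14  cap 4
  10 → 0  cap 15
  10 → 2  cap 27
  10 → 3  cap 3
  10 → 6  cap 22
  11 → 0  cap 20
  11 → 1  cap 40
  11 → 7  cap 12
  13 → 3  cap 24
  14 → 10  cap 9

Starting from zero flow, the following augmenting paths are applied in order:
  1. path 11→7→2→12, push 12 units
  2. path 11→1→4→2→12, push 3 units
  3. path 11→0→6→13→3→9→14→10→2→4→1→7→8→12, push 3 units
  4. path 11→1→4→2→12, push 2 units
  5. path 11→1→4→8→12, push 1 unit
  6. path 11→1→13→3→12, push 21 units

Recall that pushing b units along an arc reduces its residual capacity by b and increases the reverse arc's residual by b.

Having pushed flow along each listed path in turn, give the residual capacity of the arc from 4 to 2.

Residual capacity of (4,2): 15

after path 1 (11→7→2→12, push 12): res(4,2)=17
after path 2 (11→1→4→2→12, push 3): res(4,2)=14
after path 3 (11→0→6→13→3→9→14→10→2→4→1→7→8→12, push 3): res(4,2)=17
after path 4 (11→1→4→2→12, push 2): res(4,2)=15
after path 5 (11→1→4→8→12, push 1): res(4,2)=15
after path 6 (11→1→13→3→12, push 21): res(4,2)=15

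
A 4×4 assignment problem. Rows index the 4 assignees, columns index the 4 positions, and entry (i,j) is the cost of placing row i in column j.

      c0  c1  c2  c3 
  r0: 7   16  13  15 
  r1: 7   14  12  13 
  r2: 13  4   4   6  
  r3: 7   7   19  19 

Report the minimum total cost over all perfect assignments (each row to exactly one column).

Minimum assignment cost: 31

optimal assignment: row0→col0 (cost 7), row1→col3 (cost 13), row2→col2 (cost 4), row3→col1 (cost 7)
total = 7 + 13 + 4 + 7 = 31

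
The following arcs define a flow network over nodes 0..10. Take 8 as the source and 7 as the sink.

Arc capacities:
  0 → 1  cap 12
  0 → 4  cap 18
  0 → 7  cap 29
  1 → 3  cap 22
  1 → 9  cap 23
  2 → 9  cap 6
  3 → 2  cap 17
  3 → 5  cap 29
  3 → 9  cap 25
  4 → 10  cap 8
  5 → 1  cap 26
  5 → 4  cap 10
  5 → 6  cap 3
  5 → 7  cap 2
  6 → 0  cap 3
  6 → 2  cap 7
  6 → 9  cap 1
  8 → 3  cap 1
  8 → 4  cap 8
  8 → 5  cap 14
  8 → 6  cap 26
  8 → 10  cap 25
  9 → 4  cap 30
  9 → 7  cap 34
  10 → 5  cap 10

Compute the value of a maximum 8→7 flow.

augment #1: 8→5→7 bottleneck 2, total now 2
augment #2: 8→3→9→7 bottleneck 1, total now 3
augment #3: 8→6→0→7 bottleneck 3, total now 6
augment #4: 8→6→9→7 bottleneck 1, total now 7
augment #5: 8→5→1→9→7 bottleneck 12, total now 19
augment #6: 8→6→2→9→7 bottleneck 6, total now 25
augment #7: 8→10→5→1→9→7 bottleneck 10, total now 35

Maximum flow value: 35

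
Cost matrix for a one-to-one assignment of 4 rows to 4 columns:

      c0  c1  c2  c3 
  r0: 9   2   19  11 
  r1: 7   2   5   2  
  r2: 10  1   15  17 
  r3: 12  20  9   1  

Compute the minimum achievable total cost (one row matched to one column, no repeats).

optimal assignment: row0→col0 (cost 9), row1→col2 (cost 5), row2→col1 (cost 1), row3→col3 (cost 1)
total = 9 + 5 + 1 + 1 = 16

Minimum assignment cost: 16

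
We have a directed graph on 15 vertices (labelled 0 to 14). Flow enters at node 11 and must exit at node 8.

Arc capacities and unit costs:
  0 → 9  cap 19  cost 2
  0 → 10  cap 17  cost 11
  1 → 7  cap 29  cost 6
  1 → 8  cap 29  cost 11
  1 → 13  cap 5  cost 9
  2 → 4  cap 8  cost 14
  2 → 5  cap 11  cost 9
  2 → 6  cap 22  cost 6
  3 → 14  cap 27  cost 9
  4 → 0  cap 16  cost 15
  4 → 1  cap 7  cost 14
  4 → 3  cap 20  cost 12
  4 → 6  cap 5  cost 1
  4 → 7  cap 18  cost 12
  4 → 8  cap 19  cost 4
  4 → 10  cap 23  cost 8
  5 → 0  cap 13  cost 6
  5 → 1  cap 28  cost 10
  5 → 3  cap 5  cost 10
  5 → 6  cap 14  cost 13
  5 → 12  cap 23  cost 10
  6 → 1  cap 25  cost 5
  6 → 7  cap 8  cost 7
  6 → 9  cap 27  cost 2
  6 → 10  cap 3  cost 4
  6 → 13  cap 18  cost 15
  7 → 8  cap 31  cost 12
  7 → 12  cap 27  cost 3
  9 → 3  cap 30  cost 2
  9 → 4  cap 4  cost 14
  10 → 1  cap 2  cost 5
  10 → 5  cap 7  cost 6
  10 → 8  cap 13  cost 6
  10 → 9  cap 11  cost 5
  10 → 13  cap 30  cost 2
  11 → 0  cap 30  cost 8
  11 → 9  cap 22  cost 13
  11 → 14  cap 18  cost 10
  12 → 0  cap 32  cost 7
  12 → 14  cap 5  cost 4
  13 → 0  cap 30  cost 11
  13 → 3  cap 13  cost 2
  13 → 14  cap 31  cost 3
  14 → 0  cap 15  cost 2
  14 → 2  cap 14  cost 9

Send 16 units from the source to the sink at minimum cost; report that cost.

Minimum cost for 16 units: 409

shortest-cost path #1: 11→0→10→8 push 13 @ unit cost 25 (adds 325)
shortest-cost path #2: 11→0→9→4→8 push 3 @ unit cost 28 (adds 84)
total cost = 409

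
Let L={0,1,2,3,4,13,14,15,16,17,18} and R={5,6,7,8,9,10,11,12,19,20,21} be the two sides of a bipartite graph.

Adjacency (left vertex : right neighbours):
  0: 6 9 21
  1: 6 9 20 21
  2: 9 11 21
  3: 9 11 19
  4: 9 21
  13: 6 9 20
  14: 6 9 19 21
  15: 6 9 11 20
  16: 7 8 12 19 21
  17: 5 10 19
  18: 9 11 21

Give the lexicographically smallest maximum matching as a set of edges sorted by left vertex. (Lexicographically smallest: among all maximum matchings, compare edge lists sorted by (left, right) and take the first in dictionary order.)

|M| = 8 (so the lex-smallest maximum matching has 8 edges)
process left vertices in ascending order; for each, take the smallest-labelled available neighbour that still permits 8 edges overall, or leave it unmatched if none does
lex-smallest matching: {0-6, 1-9, 2-11, 3-19, 4-21, 13-20, 16-7, 17-5}

Lex-smallest maximum matching: {(0,6), (1,9), (2,11), (3,19), (4,21), (13,20), (16,7), (17,5)}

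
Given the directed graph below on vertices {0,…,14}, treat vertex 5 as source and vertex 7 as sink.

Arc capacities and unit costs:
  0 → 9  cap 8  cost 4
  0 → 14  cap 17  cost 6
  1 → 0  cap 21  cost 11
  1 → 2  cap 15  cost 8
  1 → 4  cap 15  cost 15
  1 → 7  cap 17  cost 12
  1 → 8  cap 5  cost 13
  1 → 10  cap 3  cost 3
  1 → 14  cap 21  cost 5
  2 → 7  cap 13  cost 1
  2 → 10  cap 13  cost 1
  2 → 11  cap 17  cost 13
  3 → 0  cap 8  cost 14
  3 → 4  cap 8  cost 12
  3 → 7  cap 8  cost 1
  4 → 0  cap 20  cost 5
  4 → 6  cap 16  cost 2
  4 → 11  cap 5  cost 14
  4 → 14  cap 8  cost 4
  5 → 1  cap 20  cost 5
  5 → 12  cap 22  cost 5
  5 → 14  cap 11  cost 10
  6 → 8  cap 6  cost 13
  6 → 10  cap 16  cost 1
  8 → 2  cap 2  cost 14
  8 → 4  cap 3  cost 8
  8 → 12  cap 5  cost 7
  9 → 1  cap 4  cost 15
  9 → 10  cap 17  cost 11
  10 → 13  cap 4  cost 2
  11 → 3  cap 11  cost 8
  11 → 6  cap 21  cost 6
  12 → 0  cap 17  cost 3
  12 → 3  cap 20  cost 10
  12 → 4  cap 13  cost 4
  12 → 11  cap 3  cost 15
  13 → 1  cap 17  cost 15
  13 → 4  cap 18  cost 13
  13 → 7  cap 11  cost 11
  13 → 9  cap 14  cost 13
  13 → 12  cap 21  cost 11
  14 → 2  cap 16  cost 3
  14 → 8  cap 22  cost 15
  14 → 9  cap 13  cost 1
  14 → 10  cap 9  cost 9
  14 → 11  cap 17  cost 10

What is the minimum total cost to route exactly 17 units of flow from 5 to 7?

shortest-cost path #1: 5→14→2→7 push 11 @ unit cost 14 (adds 154)
shortest-cost path #2: 5→1→2→7 push 2 @ unit cost 14 (adds 28)
shortest-cost path #3: 5→12→3→7 push 4 @ unit cost 16 (adds 64)
total cost = 246

Minimum cost for 17 units: 246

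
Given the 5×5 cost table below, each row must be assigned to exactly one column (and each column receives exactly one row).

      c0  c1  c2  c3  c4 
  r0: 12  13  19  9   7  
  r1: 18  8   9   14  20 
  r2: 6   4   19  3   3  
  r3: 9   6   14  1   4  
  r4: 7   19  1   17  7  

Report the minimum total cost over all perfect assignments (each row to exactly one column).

optimal assignment: row0→col4 (cost 7), row1→col1 (cost 8), row2→col0 (cost 6), row3→col3 (cost 1), row4→col2 (cost 1)
total = 7 + 8 + 6 + 1 + 1 = 23

Minimum assignment cost: 23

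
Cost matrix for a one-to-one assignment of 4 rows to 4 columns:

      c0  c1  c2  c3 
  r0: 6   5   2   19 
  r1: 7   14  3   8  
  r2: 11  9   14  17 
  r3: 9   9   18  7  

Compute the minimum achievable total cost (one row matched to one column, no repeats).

Minimum assignment cost: 25

one of 2 optimal assignments: row0→col0 (cost 6), row1→col2 (cost 3), row2→col1 (cost 9), row3→col3 (cost 7)
total = 6 + 3 + 9 + 7 = 25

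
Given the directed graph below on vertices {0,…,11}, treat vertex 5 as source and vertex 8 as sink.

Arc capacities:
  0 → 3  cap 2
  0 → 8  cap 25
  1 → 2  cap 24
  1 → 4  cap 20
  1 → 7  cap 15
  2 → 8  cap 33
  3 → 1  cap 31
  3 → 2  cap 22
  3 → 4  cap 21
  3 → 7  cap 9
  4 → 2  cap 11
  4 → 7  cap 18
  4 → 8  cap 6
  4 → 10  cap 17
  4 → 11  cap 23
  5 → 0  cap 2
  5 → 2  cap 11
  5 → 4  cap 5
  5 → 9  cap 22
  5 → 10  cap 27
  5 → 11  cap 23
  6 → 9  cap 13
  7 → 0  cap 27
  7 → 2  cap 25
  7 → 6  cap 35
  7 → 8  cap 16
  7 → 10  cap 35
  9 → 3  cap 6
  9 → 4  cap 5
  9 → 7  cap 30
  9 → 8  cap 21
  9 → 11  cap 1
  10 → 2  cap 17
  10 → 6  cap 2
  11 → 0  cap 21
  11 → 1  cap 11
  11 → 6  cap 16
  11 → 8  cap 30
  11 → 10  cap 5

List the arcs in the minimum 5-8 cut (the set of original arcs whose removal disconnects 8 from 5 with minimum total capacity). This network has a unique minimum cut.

Min-cut arcs: {(5,0), (5,2), (5,4), (5,9), (5,11), (10,2), (10,6)} (total capacity 82)

augment #1: 5→0→8 push 2
augment #2: 5→2→8 push 11
augment #3: 5→4→8 push 5
augment #4: 5→9→8 push 21
augment #5: 5→11→8 push 23
augment #6: 5→9→4→8 push 1
augment #7: 5→10→2→8 push 17
augment #8: 5→10→6→9→7→8 push 2
max flow = 82; residual-reachable set from 5 gives S-side
cut edges (S→T): {(5,0), (5,2), (5,4), (5,9), (5,11), (10,2), (10,6)} total cap 82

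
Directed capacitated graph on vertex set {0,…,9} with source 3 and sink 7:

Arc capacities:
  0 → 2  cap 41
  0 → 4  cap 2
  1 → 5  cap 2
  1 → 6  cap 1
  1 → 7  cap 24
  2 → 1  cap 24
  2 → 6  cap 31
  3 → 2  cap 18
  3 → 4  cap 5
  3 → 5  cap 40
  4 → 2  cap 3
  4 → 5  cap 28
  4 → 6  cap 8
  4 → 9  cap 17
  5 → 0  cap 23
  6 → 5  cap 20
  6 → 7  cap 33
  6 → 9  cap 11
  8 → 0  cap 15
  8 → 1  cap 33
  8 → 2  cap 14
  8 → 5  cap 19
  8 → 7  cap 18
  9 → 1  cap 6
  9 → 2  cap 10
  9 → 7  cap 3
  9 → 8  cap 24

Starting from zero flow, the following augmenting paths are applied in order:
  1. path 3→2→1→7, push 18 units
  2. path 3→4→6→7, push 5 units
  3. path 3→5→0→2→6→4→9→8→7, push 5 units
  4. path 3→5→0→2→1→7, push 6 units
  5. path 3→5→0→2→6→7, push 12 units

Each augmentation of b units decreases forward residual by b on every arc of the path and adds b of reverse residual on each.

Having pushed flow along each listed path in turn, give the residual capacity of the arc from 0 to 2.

after path 1 (3→2→1→7, push 18): res(0,2)=41
after path 2 (3→4→6→7, push 5): res(0,2)=41
after path 3 (3→5→0→2→6→4→9→8→7, push 5): res(0,2)=36
after path 4 (3→5→0→2→1→7, push 6): res(0,2)=30
after path 5 (3→5→0→2→6→7, push 12): res(0,2)=18

Residual capacity of (0,2): 18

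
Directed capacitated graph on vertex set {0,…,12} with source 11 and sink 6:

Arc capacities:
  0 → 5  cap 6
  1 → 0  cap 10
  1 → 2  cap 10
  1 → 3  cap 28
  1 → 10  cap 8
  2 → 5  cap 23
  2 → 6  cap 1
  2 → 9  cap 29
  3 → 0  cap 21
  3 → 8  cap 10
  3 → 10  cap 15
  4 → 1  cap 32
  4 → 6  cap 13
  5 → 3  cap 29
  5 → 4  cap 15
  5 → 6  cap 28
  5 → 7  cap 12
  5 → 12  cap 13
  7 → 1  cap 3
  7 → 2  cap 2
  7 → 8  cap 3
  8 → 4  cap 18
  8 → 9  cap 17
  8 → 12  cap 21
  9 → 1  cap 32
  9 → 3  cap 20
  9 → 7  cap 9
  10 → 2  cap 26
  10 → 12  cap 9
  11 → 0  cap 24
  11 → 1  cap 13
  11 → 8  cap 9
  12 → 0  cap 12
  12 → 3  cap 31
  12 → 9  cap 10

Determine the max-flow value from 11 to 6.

Maximum flow value: 28

augment #1: 11→0→5→6 bottleneck 6, total now 6
augment #2: 11→1→2→6 bottleneck 1, total now 7
augment #3: 11→8→4→6 bottleneck 9, total now 16
augment #4: 11→1→2→5→6 bottleneck 9, total now 25
augment #5: 11→1→3→8→4→6 bottleneck 3, total now 28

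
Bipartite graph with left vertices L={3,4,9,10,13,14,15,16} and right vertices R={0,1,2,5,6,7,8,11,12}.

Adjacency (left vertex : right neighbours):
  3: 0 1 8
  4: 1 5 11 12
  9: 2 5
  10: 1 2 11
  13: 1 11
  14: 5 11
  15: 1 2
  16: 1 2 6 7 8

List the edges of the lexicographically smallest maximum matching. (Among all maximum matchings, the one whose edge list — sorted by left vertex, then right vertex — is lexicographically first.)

|M| = 7 (so the lex-smallest maximum matching has 7 edges)
process left vertices in ascending order; for each, take the smallest-labelled available neighbour that still permits 7 edges overall, or leave it unmatched if none does
lex-smallest matching: {3-0, 4-12, 9-2, 10-1, 13-11, 14-5, 16-6}

Lex-smallest maximum matching: {(3,0), (4,12), (9,2), (10,1), (13,11), (14,5), (16,6)}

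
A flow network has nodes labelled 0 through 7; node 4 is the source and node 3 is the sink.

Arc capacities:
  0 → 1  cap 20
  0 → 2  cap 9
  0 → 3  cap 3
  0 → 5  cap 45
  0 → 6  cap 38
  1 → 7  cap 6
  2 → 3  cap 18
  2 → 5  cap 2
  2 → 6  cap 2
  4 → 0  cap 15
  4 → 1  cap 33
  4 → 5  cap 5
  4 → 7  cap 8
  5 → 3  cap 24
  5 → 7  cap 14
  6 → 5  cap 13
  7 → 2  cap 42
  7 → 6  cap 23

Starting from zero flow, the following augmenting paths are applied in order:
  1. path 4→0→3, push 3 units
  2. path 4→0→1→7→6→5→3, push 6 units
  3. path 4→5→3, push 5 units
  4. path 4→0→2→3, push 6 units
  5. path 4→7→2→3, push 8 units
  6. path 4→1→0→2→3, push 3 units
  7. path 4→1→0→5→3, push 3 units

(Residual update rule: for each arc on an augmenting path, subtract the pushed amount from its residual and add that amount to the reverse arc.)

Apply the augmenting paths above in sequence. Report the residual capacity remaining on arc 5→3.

after path 1 (4→0→3, push 3): res(5,3)=24
after path 2 (4→0→1→7→6→5→3, push 6): res(5,3)=18
after path 3 (4→5→3, push 5): res(5,3)=13
after path 4 (4→0→2→3, push 6): res(5,3)=13
after path 5 (4→7→2→3, push 8): res(5,3)=13
after path 6 (4→1→0→2→3, push 3): res(5,3)=13
after path 7 (4→1→0→5→3, push 3): res(5,3)=10

Residual capacity of (5,3): 10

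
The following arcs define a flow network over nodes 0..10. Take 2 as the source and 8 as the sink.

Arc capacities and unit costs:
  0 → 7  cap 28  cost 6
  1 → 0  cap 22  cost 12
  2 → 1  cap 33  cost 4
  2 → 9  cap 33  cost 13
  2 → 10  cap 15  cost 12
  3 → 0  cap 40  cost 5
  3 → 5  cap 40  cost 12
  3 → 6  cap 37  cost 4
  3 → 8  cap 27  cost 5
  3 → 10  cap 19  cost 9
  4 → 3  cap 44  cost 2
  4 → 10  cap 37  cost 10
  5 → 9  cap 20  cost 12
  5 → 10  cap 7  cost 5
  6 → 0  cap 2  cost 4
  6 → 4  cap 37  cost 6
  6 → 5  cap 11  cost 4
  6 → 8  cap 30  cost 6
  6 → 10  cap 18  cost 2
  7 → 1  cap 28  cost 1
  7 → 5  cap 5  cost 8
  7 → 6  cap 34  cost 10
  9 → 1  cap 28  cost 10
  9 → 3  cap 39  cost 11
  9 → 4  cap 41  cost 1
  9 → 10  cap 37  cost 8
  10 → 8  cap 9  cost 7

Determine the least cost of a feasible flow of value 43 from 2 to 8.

Minimum cost for 43 units: 932

shortest-cost path #1: 2→10→8 push 9 @ unit cost 19 (adds 171)
shortest-cost path #2: 2→9→4→3→8 push 27 @ unit cost 21 (adds 567)
shortest-cost path #3: 2→9→4→3→6→8 push 6 @ unit cost 26 (adds 156)
shortest-cost path #4: 2→1→0→7→6→8 push 1 @ unit cost 38 (adds 38)
total cost = 932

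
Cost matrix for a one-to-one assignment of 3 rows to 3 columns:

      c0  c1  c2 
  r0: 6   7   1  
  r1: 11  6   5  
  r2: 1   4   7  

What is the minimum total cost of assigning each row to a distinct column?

Minimum assignment cost: 8

optimal assignment: row0→col2 (cost 1), row1→col1 (cost 6), row2→col0 (cost 1)
total = 1 + 6 + 1 = 8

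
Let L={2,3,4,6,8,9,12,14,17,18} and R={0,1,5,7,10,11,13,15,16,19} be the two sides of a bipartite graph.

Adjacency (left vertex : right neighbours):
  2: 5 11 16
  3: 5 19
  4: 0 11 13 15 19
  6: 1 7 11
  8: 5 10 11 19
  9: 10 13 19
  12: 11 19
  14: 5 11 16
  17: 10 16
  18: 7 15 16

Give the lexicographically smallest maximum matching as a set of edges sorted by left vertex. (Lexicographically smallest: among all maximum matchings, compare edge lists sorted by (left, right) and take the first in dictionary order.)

|M| = 9 (so the lex-smallest maximum matching has 9 edges)
process left vertices in ascending order; for each, take the smallest-labelled available neighbour that still permits 9 edges overall, or leave it unmatched if none does
lex-smallest matching: {2-5, 3-19, 4-0, 6-1, 8-10, 9-13, 12-11, 14-16, 18-7}

Lex-smallest maximum matching: {(2,5), (3,19), (4,0), (6,1), (8,10), (9,13), (12,11), (14,16), (18,7)}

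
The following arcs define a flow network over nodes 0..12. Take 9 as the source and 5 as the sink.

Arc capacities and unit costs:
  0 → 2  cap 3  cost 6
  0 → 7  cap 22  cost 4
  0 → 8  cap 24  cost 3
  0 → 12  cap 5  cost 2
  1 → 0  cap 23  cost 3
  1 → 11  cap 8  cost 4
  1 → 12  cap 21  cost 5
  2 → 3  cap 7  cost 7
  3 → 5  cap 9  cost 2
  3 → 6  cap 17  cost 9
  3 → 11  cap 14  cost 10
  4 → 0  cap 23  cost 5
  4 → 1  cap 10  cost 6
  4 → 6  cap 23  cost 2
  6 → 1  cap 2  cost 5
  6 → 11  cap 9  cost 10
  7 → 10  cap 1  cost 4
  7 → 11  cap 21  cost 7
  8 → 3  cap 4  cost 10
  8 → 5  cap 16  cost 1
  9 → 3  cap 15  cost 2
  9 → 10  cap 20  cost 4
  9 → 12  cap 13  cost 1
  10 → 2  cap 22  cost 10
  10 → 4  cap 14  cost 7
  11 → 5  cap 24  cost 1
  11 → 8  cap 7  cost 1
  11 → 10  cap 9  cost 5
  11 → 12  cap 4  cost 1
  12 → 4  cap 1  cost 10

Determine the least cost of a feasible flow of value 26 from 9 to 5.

shortest-cost path #1: 9→3→5 push 9 @ unit cost 4 (adds 36)
shortest-cost path #2: 9→3→11→5 push 6 @ unit cost 13 (adds 78)
shortest-cost path #3: 9→10→4→0→8→5 push 11 @ unit cost 20 (adds 220)
total cost = 334

Minimum cost for 26 units: 334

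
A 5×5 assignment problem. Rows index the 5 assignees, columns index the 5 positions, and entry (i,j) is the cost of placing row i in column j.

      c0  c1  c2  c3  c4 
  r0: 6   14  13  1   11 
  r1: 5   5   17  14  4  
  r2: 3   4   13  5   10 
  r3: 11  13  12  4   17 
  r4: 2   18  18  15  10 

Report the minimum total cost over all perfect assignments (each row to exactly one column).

Minimum assignment cost: 23

optimal assignment: row0→col3 (cost 1), row1→col4 (cost 4), row2→col1 (cost 4), row3→col2 (cost 12), row4→col0 (cost 2)
total = 1 + 4 + 4 + 12 + 2 = 23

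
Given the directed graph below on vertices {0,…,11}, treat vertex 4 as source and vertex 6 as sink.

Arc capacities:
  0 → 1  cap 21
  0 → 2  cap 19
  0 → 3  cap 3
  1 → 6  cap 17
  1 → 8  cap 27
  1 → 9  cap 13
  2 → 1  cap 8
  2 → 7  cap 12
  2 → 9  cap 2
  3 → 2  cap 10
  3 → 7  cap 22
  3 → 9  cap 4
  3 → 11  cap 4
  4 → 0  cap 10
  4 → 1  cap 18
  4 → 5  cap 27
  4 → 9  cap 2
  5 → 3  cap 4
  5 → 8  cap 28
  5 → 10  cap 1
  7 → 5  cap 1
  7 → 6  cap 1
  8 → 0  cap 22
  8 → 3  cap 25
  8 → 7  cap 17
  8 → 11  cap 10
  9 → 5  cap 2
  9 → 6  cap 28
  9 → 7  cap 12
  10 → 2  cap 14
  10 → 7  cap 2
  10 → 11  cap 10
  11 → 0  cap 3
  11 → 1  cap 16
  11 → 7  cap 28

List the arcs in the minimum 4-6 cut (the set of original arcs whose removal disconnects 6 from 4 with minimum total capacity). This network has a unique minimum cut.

Min-cut arcs: {(1,6), (1,9), (2,9), (3,9), (4,9), (7,6)} (total capacity 39)

augment #1: 4→1→6 push 17
augment #2: 4→9→6 push 2
augment #3: 4→1→9→6 push 1
augment #4: 4→0→1→9→6 push 10
augment #5: 4→5→3→7→6 push 1
augment #6: 4→5→3→9→6 push 3
augment #7: 4→5→8→3→9→6 push 1
augment #8: 4→5→10→2→9→6 push 1
augment #9: 4→5→8→0→1→9→6 push 2
augment #10: 4→5→8→0→2→9→6 push 1
max flow = 39; residual-reachable set from 4 gives S-side
cut edges (S→T): {(1,6), (1,9), (2,9), (3,9), (4,9), (7,6)} total cap 39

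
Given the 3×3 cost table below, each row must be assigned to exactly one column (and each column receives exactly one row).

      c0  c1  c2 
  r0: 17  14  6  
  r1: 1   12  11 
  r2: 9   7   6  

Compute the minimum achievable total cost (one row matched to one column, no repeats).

Minimum assignment cost: 14

optimal assignment: row0→col2 (cost 6), row1→col0 (cost 1), row2→col1 (cost 7)
total = 6 + 1 + 7 = 14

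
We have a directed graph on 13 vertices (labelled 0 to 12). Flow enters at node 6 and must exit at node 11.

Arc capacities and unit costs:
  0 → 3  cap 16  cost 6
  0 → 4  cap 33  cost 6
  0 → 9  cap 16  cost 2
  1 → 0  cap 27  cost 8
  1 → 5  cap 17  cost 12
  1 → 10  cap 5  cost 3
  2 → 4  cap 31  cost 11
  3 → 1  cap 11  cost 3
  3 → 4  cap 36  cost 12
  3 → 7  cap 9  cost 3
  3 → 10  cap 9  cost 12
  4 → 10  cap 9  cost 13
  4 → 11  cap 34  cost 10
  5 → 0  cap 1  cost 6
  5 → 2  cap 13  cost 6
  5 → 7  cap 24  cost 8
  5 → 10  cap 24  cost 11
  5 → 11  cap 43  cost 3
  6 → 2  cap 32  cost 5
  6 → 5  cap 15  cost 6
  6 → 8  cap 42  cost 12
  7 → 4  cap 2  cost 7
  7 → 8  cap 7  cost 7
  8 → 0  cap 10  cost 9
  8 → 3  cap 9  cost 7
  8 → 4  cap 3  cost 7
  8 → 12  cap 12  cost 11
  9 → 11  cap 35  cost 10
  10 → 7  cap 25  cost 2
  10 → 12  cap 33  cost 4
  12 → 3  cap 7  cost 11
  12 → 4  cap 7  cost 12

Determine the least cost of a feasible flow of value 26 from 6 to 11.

shortest-cost path #1: 6→5→11 push 15 @ unit cost 9 (adds 135)
shortest-cost path #2: 6→2→4→11 push 11 @ unit cost 26 (adds 286)
total cost = 421

Minimum cost for 26 units: 421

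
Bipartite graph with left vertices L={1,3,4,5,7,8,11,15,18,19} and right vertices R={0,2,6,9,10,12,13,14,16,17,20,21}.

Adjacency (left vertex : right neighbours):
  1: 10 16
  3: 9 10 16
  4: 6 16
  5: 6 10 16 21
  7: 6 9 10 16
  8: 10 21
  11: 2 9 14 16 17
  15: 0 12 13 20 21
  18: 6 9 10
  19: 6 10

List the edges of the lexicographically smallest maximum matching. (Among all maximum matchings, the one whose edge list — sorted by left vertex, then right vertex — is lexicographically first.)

Lex-smallest maximum matching: {(1,10), (3,9), (4,6), (5,16), (8,21), (11,2), (15,0)}

|M| = 7 (so the lex-smallest maximum matching has 7 edges)
process left vertices in ascending order; for each, take the smallest-labelled available neighbour that still permits 7 edges overall, or leave it unmatched if none does
lex-smallest matching: {1-10, 3-9, 4-6, 5-16, 8-21, 11-2, 15-0}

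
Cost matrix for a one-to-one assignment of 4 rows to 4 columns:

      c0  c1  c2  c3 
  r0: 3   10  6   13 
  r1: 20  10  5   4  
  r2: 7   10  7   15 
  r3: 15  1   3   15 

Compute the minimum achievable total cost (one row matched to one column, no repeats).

optimal assignment: row0→col0 (cost 3), row1→col3 (cost 4), row2→col2 (cost 7), row3→col1 (cost 1)
total = 3 + 4 + 7 + 1 = 15

Minimum assignment cost: 15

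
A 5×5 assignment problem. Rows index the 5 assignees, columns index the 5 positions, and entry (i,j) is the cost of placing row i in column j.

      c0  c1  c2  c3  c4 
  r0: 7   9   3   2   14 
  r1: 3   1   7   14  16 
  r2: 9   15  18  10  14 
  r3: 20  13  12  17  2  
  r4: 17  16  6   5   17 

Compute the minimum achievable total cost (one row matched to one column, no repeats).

one of 2 optimal assignments: row0→col2 (cost 3), row1→col1 (cost 1), row2→col0 (cost 9), row3→col4 (cost 2), row4→col3 (cost 5)
total = 3 + 1 + 9 + 2 + 5 = 20

Minimum assignment cost: 20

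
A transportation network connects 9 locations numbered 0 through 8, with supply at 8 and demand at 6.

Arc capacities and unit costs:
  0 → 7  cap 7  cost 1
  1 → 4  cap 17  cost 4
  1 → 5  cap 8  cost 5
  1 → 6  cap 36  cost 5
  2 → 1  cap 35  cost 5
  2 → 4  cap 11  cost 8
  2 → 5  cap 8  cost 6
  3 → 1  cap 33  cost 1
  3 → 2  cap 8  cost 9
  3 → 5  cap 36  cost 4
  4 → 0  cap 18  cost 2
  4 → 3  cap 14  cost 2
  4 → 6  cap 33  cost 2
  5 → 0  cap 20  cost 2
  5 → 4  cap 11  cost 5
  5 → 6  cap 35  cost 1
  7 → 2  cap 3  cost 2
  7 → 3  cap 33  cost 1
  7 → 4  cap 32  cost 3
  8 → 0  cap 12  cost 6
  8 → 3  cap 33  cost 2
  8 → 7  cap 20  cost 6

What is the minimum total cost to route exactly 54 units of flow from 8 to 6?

Minimum cost for 54 units: 463

shortest-cost path #1: 8→3→5→6 push 33 @ unit cost 7 (adds 231)
shortest-cost path #2: 8→7→4→6 push 20 @ unit cost 11 (adds 220)
shortest-cost path #3: 8→0→7→4→6 push 1 @ unit cost 12 (adds 12)
total cost = 463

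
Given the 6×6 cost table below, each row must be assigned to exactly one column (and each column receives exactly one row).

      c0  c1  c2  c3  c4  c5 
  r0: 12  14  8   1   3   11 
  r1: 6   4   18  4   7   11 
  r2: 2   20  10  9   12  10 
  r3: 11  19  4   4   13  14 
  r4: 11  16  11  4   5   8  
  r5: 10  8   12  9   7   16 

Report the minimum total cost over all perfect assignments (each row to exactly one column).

Minimum assignment cost: 26

optimal assignment: row0→col3 (cost 1), row1→col1 (cost 4), row2→col0 (cost 2), row3→col2 (cost 4), row4→col5 (cost 8), row5→col4 (cost 7)
total = 1 + 4 + 2 + 4 + 8 + 7 = 26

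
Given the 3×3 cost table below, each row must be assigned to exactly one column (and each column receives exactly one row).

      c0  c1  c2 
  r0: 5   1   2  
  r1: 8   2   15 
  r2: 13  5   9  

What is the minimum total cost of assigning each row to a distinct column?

Minimum assignment cost: 15

optimal assignment: row0→col2 (cost 2), row1→col0 (cost 8), row2→col1 (cost 5)
total = 2 + 8 + 5 = 15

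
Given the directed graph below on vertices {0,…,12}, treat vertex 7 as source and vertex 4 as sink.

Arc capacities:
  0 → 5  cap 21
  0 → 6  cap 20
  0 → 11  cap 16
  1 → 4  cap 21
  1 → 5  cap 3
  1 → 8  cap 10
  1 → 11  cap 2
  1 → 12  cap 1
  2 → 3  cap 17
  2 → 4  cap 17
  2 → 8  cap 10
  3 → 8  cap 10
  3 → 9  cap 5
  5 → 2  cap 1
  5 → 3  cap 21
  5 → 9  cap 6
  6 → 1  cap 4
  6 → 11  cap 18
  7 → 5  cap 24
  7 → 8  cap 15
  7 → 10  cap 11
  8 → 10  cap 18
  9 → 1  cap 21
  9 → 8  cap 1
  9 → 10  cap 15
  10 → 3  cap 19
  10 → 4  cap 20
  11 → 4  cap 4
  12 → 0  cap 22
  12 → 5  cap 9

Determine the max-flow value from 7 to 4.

augment #1: 7→10→4 bottleneck 11, total now 11
augment #2: 7→5→2→4 bottleneck 1, total now 12
augment #3: 7→8→10→4 bottleneck 9, total now 21
augment #4: 7→5→9→1→4 bottleneck 6, total now 27
augment #5: 7→5→3→9→1→4 bottleneck 5, total now 32

Maximum flow value: 32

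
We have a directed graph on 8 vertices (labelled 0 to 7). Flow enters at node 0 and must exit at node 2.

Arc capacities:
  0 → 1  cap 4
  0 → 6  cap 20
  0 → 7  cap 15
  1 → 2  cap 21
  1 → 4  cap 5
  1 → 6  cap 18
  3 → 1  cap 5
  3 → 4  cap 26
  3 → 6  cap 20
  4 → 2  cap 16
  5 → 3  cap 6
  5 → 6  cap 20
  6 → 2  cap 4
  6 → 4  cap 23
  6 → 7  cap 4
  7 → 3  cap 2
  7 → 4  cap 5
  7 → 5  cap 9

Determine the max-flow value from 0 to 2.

augment #1: 0→1→2 bottleneck 4, total now 4
augment #2: 0→6→2 bottleneck 4, total now 8
augment #3: 0→6→4→2 bottleneck 16, total now 24
augment #4: 0→7→3→1→2 bottleneck 2, total now 26
augment #5: 0→7→5→3→1→2 bottleneck 3, total now 29

Maximum flow value: 29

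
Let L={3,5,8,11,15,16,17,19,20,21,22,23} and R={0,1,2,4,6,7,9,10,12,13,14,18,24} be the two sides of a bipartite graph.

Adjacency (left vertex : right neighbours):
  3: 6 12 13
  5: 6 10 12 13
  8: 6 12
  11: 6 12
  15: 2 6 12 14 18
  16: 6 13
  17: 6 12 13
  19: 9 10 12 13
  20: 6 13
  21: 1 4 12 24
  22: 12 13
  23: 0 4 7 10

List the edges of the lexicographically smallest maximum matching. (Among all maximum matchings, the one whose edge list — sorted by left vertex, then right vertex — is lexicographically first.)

|M| = 8 (so the lex-smallest maximum matching has 8 edges)
process left vertices in ascending order; for each, take the smallest-labelled available neighbour that still permits 8 edges overall, or leave it unmatched if none does
lex-smallest matching: {3-6, 5-10, 8-12, 15-2, 16-13, 19-9, 21-1, 23-0}

Lex-smallest maximum matching: {(3,6), (5,10), (8,12), (15,2), (16,13), (19,9), (21,1), (23,0)}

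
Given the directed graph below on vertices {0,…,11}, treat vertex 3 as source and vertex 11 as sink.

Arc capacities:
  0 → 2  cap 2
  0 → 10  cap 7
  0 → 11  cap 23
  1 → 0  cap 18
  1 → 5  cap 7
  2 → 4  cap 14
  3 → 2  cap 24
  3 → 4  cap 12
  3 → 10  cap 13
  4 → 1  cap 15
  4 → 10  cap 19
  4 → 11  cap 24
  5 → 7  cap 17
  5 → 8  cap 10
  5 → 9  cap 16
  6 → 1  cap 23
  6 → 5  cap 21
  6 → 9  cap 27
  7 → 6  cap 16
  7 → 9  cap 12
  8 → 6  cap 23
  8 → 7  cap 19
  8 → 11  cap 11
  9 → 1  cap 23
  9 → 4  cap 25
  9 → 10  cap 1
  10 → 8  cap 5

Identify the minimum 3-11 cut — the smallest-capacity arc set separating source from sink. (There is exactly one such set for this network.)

Min-cut arcs: {(2,4), (3,4), (10,8)} (total capacity 31)

augment #1: 3→4→11 push 12
augment #2: 3→2→4→11 push 12
augment #3: 3→10→8→11 push 5
augment #4: 3→2→4→1→0→11 push 2
max flow = 31; residual-reachable set from 3 gives S-side
cut edges (S→T): {(2,4), (3,4), (10,8)} total cap 31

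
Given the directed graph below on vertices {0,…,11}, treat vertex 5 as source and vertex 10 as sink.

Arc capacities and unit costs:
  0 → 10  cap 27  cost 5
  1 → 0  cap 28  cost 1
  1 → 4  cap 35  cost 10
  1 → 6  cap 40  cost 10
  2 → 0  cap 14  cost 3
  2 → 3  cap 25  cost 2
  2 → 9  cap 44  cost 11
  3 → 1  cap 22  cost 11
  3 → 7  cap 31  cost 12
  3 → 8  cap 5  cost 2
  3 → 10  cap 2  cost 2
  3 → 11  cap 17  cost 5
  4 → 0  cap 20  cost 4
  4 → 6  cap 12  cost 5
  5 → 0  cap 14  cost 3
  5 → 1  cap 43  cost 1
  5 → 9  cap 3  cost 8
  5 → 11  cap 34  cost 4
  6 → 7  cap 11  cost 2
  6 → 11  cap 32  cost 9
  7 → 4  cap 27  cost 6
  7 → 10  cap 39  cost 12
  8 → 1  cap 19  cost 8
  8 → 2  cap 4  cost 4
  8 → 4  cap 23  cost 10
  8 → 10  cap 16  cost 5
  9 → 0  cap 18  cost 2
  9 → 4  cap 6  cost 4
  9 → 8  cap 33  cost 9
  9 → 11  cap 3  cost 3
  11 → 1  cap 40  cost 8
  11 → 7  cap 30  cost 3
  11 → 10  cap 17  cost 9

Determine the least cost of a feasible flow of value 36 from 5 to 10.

Minimum cost for 36 units: 306

shortest-cost path #1: 5→1→0→10 push 27 @ unit cost 7 (adds 189)
shortest-cost path #2: 5→11→10 push 9 @ unit cost 13 (adds 117)
total cost = 306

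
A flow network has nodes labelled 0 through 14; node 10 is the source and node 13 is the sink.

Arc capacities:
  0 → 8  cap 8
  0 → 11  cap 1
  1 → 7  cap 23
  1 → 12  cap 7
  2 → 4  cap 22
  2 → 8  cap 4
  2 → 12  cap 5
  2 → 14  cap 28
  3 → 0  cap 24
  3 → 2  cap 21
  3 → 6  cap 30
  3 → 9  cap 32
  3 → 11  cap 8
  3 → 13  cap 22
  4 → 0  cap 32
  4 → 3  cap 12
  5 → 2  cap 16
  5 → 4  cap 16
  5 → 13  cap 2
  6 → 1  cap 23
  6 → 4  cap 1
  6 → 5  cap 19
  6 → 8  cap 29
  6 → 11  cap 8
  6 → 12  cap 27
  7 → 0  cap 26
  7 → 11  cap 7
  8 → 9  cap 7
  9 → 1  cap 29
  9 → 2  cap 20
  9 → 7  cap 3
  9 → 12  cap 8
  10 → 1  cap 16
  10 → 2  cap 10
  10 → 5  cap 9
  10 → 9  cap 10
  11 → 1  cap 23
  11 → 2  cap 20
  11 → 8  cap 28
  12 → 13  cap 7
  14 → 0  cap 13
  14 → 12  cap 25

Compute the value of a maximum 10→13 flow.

Maximum flow value: 21

augment #1: 10→5→13 bottleneck 2, total now 2
augment #2: 10→1→12→13 bottleneck 7, total now 9
augment #3: 10→2→4→3→13 bottleneck 10, total now 19
augment #4: 10→5→4→3→13 bottleneck 2, total now 21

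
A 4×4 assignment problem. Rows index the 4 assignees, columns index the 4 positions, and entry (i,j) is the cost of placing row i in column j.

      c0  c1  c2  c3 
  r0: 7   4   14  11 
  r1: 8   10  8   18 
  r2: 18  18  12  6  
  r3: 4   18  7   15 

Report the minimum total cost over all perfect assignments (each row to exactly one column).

Minimum assignment cost: 22

optimal assignment: row0→col1 (cost 4), row1→col2 (cost 8), row2→col3 (cost 6), row3→col0 (cost 4)
total = 4 + 8 + 6 + 4 = 22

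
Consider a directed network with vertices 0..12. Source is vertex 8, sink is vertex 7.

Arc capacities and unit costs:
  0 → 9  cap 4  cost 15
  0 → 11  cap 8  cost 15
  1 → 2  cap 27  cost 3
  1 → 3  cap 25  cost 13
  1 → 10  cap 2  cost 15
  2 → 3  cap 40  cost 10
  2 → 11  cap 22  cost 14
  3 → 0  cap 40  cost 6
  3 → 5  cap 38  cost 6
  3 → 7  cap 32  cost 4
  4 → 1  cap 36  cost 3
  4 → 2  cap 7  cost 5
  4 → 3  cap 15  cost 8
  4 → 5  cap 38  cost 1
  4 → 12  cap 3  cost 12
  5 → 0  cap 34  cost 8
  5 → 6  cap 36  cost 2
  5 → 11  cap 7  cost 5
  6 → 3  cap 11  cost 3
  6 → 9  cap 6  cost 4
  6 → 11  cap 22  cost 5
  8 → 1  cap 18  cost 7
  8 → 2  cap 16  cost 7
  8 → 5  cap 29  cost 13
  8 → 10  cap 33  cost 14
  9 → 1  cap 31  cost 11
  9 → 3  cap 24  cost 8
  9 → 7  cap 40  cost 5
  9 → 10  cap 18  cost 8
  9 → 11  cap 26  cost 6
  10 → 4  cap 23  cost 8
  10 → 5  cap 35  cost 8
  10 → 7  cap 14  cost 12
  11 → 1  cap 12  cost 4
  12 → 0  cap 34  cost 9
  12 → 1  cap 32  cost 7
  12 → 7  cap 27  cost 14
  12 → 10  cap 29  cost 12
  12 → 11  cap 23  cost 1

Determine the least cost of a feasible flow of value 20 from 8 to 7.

Minimum cost for 20 units: 424

shortest-cost path #1: 8→2→3→7 push 16 @ unit cost 21 (adds 336)
shortest-cost path #2: 8→5→6→3→7 push 4 @ unit cost 22 (adds 88)
total cost = 424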